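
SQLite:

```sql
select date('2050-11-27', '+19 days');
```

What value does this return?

2050-12-16

November 2050 has 30 days; 3 remain after the 27th, so 4 days reach 2050-12-01.
Advancing 15 more days within December lands on 2050-12-16.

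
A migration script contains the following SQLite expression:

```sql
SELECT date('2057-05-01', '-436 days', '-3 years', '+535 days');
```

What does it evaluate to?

Applying '-436 days' to 2057-05-01: counting 436 days back gives 2056-02-20.
Adding -3 years to 2056-02-20 gives 2053-02-20.
Applying '+535 days' to 2053-02-20: counting 535 days forward gives 2054-08-09.

2054-08-09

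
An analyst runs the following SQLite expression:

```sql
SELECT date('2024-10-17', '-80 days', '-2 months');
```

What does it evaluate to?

Applying '-80 days' to 2024-10-17: counting 80 days back gives 2024-07-29.
Adding -2 months to 2024-07-29 gives 2024-05-29.

2024-05-29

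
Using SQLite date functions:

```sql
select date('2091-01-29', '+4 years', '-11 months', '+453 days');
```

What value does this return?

2095-05-28

Adding +4 years to 2091-01-29 gives 2095-01-29.
Adding -11 months to 2095-01-29 targets 2094-02-29. February 2094 has only 28 days, so SQLite normalizes the 1-day overflow forward to 2094-03-01.
Applying '+453 days' to 2094-03-01: counting 453 days forward gives 2095-05-28.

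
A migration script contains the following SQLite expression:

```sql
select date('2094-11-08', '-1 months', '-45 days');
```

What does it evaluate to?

2094-08-24

Adding -1 month to 2094-11-08 gives 2094-10-08.
Applying '-45 days' to 2094-10-08: counting 45 days back gives 2094-08-24.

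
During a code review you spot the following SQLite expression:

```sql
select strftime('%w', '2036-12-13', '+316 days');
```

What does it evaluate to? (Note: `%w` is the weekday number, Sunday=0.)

First apply '+316 days': 2036-12-13 → 2037-10-25.
2037-10-25 is a Sunday; with Sunday=0 that is 0.

0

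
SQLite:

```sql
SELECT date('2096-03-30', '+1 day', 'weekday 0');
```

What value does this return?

Advancing 1 more day within March lands on 2096-03-31.
`weekday 0` advances to the next Sunday; 2096-03-31 is a Saturday, so it moves forward to 2096-04-01.

2096-04-01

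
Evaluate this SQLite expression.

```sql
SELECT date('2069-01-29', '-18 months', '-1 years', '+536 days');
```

Adding -18 months to 2069-01-29 gives 2067-07-29.
Adding -1 year to 2067-07-29 gives 2066-07-29.
Applying '+536 days' to 2066-07-29: counting 536 days forward gives 2068-01-16.

2068-01-16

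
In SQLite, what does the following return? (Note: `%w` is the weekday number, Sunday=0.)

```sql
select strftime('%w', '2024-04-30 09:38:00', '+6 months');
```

3

First apply '+6 months': 2024-04-30 09:38:00 → 2024-10-30 09:38:00.
2024-10-30 is a Wednesday; with Sunday=0 that is 3.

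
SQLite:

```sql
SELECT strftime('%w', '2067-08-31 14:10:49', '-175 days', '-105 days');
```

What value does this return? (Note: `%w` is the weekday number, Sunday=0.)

3

First apply '-175 days', '-105 days': 2067-08-31 14:10:49 → 2066-11-24 14:10:49.
2066-11-24 is a Wednesday; with Sunday=0 that is 3.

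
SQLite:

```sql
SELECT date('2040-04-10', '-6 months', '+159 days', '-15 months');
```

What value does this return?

Adding -6 months to 2040-04-10 gives 2039-10-10.
Applying '+159 days' to 2039-10-10: counting 159 days forward gives 2040-03-17.
Adding -15 months to 2040-03-17 gives 2038-12-17.

2038-12-17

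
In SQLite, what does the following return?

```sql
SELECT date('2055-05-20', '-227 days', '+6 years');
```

Applying '-227 days' to 2055-05-20: counting 227 days back gives 2054-10-05.
Adding +6 years to 2054-10-05 gives 2060-10-05.

2060-10-05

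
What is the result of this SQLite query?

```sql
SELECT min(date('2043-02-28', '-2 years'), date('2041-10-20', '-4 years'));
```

2037-10-20

date('2043-02-28', '-2 years') → 2041-02-28.
date('2041-10-20', '-4 years') → 2037-10-20.
Earlier of the two is 2037-10-20.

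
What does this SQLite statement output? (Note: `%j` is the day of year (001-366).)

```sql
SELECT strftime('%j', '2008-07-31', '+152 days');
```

First apply '+152 days': 2008-07-31 → 2008-12-30.
Day-of-year for 2008-12-30: days since 2008-01-01 inclusive = 365, zero-padded to 365.

365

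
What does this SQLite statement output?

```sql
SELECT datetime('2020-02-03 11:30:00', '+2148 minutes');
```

2020-02-04 23:18:00

2148 minutes = 35h 48m; +2148 minutes from 2020-02-03 11:30:00 is 2020-02-04 23:18:00 (crosses midnight).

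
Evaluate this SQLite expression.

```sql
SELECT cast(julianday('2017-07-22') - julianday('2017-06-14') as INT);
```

16 days remain in June 2017 after the 14th (30 − 14).
Then 22 days into July 2017.
Total: 16 + 22 = 38.

38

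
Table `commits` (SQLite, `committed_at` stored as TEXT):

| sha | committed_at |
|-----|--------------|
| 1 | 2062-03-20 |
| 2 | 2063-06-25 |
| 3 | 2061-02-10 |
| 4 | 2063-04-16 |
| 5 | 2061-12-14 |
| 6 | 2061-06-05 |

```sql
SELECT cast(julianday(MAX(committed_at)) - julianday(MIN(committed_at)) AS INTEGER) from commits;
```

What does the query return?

865

MIN = 2061-02-10, MAX = 2063-06-25.
18 days remain in February 2061 after the 10th (28 − 10).
Full months from March 2061 through May 2063 contribute their day counts.
Then 25 days into June 2063.
Total: 18 + 31 + 30 + 31 + 30 + 31 + 31 + 30 + 31 + 30 + 31 + 31 + 28 + 31 + 30 + 31 + 30 + 31 + 31 + 30 + 31 + 30 + 31 + 31 + 28 + 31 + 30 + 31 + 25 = 865.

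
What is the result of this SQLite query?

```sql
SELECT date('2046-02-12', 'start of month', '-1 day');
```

2046-01-31

`start of month` rewinds 2046-02-12 to 2046-02-01.
Going back 1 day from 2046-02-01 reaches 2046-01-31 (last day of January, 31 days).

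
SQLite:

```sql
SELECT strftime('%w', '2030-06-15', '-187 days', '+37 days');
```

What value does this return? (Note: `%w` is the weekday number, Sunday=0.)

3

First apply '-187 days', '+37 days': 2030-06-15 → 2030-01-16.
2030-01-16 is a Wednesday; with Sunday=0 that is 3.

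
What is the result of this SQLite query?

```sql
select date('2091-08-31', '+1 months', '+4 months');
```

Adding +1 month to 2091-08-31 targets 2091-09-31. September 2091 has only 30 days, so SQLite normalizes the 1-day overflow forward to 2091-10-01.
Adding +4 months to 2091-10-01 gives 2092-02-01.

2092-02-01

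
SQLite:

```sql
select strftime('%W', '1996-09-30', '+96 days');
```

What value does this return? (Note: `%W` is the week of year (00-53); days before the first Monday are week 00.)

00

First apply '+96 days': 1996-09-30 → 1997-01-04.
1997-01-04 is a Saturday. SQLite's %W counts Mondays since the year started; the result is 00.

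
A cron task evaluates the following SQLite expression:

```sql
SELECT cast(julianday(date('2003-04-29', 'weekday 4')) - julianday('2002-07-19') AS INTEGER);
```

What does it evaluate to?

`weekday 4` advances to the next Thursday; 2003-04-29 is a Tuesday, so it moves forward to 2003-05-01.
12 days remain in July 2002 after the 19th (31 − 19).
Full months from August 2002 through April 2003 contribute their day counts.
Then 1 day into May 2003.
Total: 12 + 31 + 30 + 31 + 30 + 31 + 31 + 28 + 31 + 30 + 1 = 286.

286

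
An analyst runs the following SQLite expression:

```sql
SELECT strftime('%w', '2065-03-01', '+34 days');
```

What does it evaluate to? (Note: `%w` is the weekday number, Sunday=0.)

6

First apply '+34 days': 2065-03-01 → 2065-04-04.
2065-04-04 is a Saturday; with Sunday=0 that is 6.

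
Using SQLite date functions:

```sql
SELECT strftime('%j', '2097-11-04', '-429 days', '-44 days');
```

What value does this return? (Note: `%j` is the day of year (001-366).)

First apply '-429 days', '-44 days': 2097-11-04 → 2096-07-19.
Day-of-year for 2096-07-19: days since 2096-01-01 inclusive = 201, zero-padded to 201.

201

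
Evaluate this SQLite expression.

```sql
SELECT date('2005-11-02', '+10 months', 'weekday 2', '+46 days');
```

Adding +10 months to 2005-11-02 gives 2006-09-02.
`weekday 2` advances to the next Tuesday; 2006-09-02 is a Saturday, so it moves forward to 2006-09-05.
Applying '+46 days' to 2006-09-05: counting 46 days forward gives 2006-10-21.

2006-10-21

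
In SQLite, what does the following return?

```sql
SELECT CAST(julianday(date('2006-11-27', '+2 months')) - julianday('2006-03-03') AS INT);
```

330

Adding +2 months to 2006-11-27 gives 2007-01-27.
28 days remain in March 2006 after the 3rd (31 − 3).
Full months from April 2006 through December 2006 contribute their day counts.
Then 27 days into January 2007.
Total: 28 + 30 + 31 + 30 + 31 + 31 + 30 + 31 + 30 + 31 + 27 = 330.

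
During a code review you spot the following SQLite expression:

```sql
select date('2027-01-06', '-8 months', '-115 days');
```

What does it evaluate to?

Adding -8 months to 2027-01-06 gives 2026-05-06.
Applying '-115 days' to 2026-05-06: counting 115 days back gives 2026-01-11.

2026-01-11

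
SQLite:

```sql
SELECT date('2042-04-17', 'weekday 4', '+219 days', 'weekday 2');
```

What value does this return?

`weekday 4` advances to the next Thursday; 2042-04-17 is already a Thursday, so it stays at 2042-04-17.
Applying '+219 days' to 2042-04-17: counting 219 days forward gives 2042-11-22.
`weekday 2` advances to the next Tuesday; 2042-11-22 is a Saturday, so it moves forward to 2042-11-25.

2042-11-25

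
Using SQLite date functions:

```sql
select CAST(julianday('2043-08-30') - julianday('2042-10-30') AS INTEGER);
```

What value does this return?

304

1 day remains in October 2042 after the 30th (31 − 30).
Full months from November 2042 through July 2043 contribute their day counts.
Then 30 days into August 2043.
Total: 1 + 30 + 31 + 31 + 28 + 31 + 30 + 31 + 30 + 31 + 30 = 304.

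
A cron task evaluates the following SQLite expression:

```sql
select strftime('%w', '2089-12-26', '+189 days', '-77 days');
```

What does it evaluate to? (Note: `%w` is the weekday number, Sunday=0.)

First apply '+189 days', '-77 days': 2089-12-26 → 2090-04-17.
2090-04-17 is a Monday; with Sunday=0 that is 1.

1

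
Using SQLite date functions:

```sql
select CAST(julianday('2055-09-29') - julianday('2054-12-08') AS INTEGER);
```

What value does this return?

295

23 days remain in December 2054 after the 8th (31 − 8).
Full months from January 2055 through August 2055 contribute their day counts.
Then 29 days into September 2055.
Total: 23 + 31 + 28 + 31 + 30 + 31 + 30 + 31 + 31 + 29 = 295.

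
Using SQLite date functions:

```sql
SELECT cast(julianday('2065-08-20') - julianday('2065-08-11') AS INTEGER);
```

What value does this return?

Both dates are in August 2065: 20 − 11 = 9.

9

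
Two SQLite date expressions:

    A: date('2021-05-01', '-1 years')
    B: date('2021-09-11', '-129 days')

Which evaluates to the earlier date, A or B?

A = 2020-05-01.
B = 2021-05-05.
A is earlier.

A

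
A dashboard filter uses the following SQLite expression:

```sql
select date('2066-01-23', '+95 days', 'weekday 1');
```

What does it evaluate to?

2066-05-03

Applying '+95 days' to 2066-01-23: counting 95 days forward gives 2066-04-28.
`weekday 1` advances to the next Monday; 2066-04-28 is a Wednesday, so it moves forward to 2066-05-03.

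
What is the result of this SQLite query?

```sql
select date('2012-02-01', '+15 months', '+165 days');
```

2013-10-13

Adding +15 months to 2012-02-01 gives 2013-05-01.
Applying '+165 days' to 2013-05-01: counting 165 days forward gives 2013-10-13.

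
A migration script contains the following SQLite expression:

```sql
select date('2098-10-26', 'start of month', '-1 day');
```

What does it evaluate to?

`start of month` rewinds 2098-10-26 to 2098-10-01.
Going back 1 day from 2098-10-01 reaches 2098-09-30 (last day of September, 30 days).

2098-09-30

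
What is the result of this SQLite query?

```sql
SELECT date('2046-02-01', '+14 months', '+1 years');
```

Adding +14 months to 2046-02-01 gives 2047-04-01.
Adding +1 year to 2047-04-01 gives 2048-04-01.

2048-04-01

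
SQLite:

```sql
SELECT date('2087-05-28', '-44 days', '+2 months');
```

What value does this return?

Applying '-44 days' to 2087-05-28: counting 44 days back gives 2087-04-14.
Adding +2 months to 2087-04-14 gives 2087-06-14.

2087-06-14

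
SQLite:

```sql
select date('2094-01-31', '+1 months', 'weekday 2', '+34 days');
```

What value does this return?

2094-04-12

Adding +1 month to 2094-01-31 targets 2094-02-31. February 2094 has only 28 days, so SQLite normalizes the 3-day overflow forward to 2094-03-03.
`weekday 2` advances to the next Tuesday; 2094-03-03 is a Wednesday, so it moves forward to 2094-03-09.
March 2094 has 31 days; 22 remain after the 9th, so 23 days reach 2094-04-01.
Advancing 11 more days within April lands on 2094-04-12.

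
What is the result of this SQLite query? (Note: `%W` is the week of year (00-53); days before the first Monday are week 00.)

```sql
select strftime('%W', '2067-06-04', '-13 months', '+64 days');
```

27

First apply '-13 months', '+64 days': 2067-06-04 → 2066-07-07.
2066-07-07 is a Wednesday. SQLite's %W counts Mondays since the year started; the result is 27.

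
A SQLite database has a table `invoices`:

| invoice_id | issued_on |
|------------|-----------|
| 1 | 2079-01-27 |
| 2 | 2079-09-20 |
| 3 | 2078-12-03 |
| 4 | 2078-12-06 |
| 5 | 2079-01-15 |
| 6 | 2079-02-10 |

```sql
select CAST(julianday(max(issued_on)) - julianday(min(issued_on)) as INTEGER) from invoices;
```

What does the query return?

MIN = 2078-12-03, MAX = 2079-09-20.
28 days remain in December 2078 after the 3rd (31 − 3).
Full months from January 2079 through August 2079 contribute their day counts.
Then 20 days into September 2079.
Total: 28 + 31 + 28 + 31 + 30 + 31 + 30 + 31 + 31 + 20 = 291.

291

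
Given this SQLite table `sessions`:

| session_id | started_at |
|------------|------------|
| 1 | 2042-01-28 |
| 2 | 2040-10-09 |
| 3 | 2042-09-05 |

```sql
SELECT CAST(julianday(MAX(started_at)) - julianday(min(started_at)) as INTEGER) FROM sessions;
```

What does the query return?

696

MIN = 2040-10-09, MAX = 2042-09-05.
22 days remain in October 2040 after the 9th (31 − 9).
Full months from November 2040 through August 2042 contribute their day counts.
Then 5 days into September 2042.
Total: 22 + 30 + 31 + 31 + 28 + 31 + 30 + 31 + 30 + 31 + 31 + 30 + 31 + 30 + 31 + 31 + 28 + 31 + 30 + 31 + 30 + 31 + 31 + 5 = 696.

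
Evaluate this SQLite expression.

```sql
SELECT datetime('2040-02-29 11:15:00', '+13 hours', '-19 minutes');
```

2040-02-29 23:56:00

+13 hours from 2040-02-29 11:15:00 is 2040-03-01 00:15:00 (crosses midnight).
-19 minutes from 2040-03-01 00:15:00 is 2040-02-29 23:56:00.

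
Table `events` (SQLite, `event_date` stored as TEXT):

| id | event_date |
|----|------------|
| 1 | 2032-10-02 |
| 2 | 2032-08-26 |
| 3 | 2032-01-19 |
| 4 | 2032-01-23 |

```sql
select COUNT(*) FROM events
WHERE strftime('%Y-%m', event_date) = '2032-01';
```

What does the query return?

2

Rows with year-month 2032-01: 2032-01-19, 2032-01-23 → 2.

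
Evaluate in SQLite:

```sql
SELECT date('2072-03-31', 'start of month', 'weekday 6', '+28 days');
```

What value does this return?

2072-04-02

`start of month` rewinds 2072-03-31 to 2072-03-01.
`weekday 6` advances to the next Saturday; 2072-03-01 is a Tuesday, so it moves forward to 2072-03-05.
March 2072 has 31 days; 26 remain after the 5th, so 27 days reach 2072-04-01.
Advancing 1 more day within April lands on 2072-04-02.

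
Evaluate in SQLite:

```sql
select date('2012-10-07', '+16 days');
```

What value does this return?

Advancing 16 more days within October lands on 2012-10-23.

2012-10-23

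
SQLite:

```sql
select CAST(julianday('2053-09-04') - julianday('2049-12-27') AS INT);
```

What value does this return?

4 days remain in December 2049 after the 27th (31 − 27).
Full months from January 2050 through August 2053 contribute their day counts.
Then 4 days into September 2053.
Total: 4 + 31 + 28 + 31 + 30 + 31 + 30 + 31 + 31 + 30 + 31 + 30 + 31 + 31 + 28 + 31 + 30 + 31 + 30 + 31 + 31 + 30 + 31 + 30 + 31 + 31 + 29 + 31 + 30 + 31 + 30 + 31 + 31 + 30 + 31 + 30 + 31 + 31 + 28 + 31 + 30 + 31 + 30 + 31 + 31 + 4 = 1347.

1347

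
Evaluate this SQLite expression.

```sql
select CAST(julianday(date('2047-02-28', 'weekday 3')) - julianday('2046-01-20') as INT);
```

410

`weekday 3` advances to the next Wednesday; 2047-02-28 is a Thursday, so it moves forward to 2047-03-06.
11 days remain in January 2046 after the 20th (31 − 20).
Full months from February 2046 through February 2047 contribute their day counts.
Then 6 days into March 2047.
Total: 11 + 28 + 31 + 30 + 31 + 30 + 31 + 31 + 30 + 31 + 30 + 31 + 31 + 28 + 6 = 410.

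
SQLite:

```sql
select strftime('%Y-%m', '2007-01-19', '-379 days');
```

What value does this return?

2006-01

First apply '-379 days': 2007-01-19 → 2006-01-05.
`%Y-%m` extracts the year-month: 2006-01.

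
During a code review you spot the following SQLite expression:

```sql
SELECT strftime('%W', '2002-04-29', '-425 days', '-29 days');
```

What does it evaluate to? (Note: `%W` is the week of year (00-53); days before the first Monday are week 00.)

05

First apply '-425 days', '-29 days': 2002-04-29 → 2001-01-30.
2001-01-30 is a Tuesday. SQLite's %W counts Mondays since the year started; the result is 05.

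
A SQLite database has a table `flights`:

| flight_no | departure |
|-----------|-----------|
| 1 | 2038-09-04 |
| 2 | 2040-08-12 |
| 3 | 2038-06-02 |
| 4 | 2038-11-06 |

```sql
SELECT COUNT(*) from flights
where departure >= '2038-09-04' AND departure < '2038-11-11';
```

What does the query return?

2

Rows in [2038-09-04, 2038-11-11): 2038-09-04, 2038-11-06 → 2 rows.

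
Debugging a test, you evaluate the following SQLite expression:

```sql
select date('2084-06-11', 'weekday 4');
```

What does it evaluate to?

`weekday 4` advances to the next Thursday; 2084-06-11 is a Sunday, so it moves forward to 2084-06-15.

2084-06-15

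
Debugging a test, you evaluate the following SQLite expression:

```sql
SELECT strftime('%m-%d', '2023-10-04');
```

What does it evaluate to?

10-04

`%m-%d` extracts the month-day: 10-04.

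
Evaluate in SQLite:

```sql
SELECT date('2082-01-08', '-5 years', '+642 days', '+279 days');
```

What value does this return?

2079-07-18

Adding -5 years to 2082-01-08 gives 2077-01-08.
Applying '+642 days' to 2077-01-08: counting 642 days forward gives 2078-10-12.
Applying '+279 days' to 2078-10-12: counting 279 days forward gives 2079-07-18.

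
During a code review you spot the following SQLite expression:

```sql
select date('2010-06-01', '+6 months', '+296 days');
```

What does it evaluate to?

Adding +6 months to 2010-06-01 gives 2010-12-01.
Applying '+296 days' to 2010-12-01: counting 296 days forward gives 2011-09-23.

2011-09-23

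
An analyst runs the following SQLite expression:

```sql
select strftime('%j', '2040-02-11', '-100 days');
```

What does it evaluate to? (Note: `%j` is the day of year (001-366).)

307

First apply '-100 days': 2040-02-11 → 2039-11-03.
Day-of-year for 2039-11-03: days since 2039-01-01 inclusive = 307, zero-padded to 307.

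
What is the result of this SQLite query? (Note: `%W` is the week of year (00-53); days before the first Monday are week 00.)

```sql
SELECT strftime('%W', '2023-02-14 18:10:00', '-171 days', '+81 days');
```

First apply '-171 days', '+81 days': 2023-02-14 18:10:00 → 2022-11-16 18:10:00.
2022-11-16 is a Wednesday. SQLite's %W counts Mondays since the year started; the result is 46.

46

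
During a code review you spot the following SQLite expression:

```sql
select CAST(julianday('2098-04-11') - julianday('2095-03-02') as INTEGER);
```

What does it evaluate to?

1136

29 days remain in March 2095 after the 2nd (31 − 2).
Full months from April 2095 through March 2098 contribute their day counts.
Then 11 days into April 2098.
Total: 29 + 30 + 31 + 30 + 31 + 31 + 30 + 31 + 30 + 31 + 31 + 29 + 31 + 30 + 31 + 30 + 31 + 31 + 30 + 31 + 30 + 31 + 31 + 28 + 31 + 30 + 31 + 30 + 31 + 31 + 30 + 31 + 30 + 31 + 31 + 28 + 31 + 11 = 1136.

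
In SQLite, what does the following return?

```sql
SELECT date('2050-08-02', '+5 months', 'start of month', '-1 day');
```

Adding +5 months to 2050-08-02 gives 2051-01-02.
`start of month` rewinds 2051-01-02 to 2051-01-01.
Going back 1 day from 2051-01-01 reaches 2050-12-31 (last day of December, 31 days).

2050-12-31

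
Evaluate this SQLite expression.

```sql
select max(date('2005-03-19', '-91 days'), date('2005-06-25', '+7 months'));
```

2006-01-25

date('2005-03-19', '-91 days') → 2004-12-18.
date('2005-06-25', '+7 months') → 2006-01-25.
Later of the two is 2006-01-25.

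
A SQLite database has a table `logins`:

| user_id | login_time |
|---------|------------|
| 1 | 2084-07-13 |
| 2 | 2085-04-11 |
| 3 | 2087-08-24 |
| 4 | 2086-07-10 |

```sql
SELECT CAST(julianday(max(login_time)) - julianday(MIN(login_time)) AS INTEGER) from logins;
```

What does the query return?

MIN = 2084-07-13, MAX = 2087-08-24.
18 days remain in July 2084 after the 13th (31 − 13).
Full months from August 2084 through July 2087 contribute their day counts.
Then 24 days into August 2087.
Total: 18 + 31 + 30 + 31 + 30 + 31 + 31 + 28 + 31 + 30 + 31 + 30 + 31 + 31 + 30 + 31 + 30 + 31 + 31 + 28 + 31 + 30 + 31 + 30 + 31 + 31 + 30 + 31 + 30 + 31 + 31 + 28 + 31 + 30 + 31 + 30 + 31 + 24 = 1137.

1137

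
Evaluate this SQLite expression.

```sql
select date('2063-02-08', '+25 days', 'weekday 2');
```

February 2063 has 28 days; 20 remain after the 8th, so 21 days reach 2063-03-01.
Advancing 4 more days within March lands on 2063-03-05.
`weekday 2` advances to the next Tuesday; 2063-03-05 is a Monday, so it moves forward to 2063-03-06.

2063-03-06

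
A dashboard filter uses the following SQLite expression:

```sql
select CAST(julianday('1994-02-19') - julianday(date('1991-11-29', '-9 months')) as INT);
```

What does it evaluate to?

1086

Adding -9 months to 1991-11-29 targets 1991-02-29. February 1991 has only 28 days, so SQLite normalizes the 1-day overflow forward to 1991-03-01.
30 days remain in March 1991 after the 1st (31 − 1).
Full months from April 1991 through January 1994 contribute their day counts.
Then 19 days into February 1994.
Total: 30 + 30 + 31 + 30 + 31 + 31 + 30 + 31 + 30 + 31 + 31 + 29 + 31 + 30 + 31 + 30 + 31 + 31 + 30 + 31 + 30 + 31 + 31 + 28 + 31 + 30 + 31 + 30 + 31 + 31 + 30 + 31 + 30 + 31 + 31 + 19 = 1086.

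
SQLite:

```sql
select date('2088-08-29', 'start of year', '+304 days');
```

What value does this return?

2088-10-31

`start of year` rewinds 2088-08-29 to 2088-01-01.
Applying '+304 days' to 2088-01-01: counting 304 days forward gives 2088-10-31.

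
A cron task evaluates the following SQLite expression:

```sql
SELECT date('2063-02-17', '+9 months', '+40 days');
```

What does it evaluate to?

Adding +9 months to 2063-02-17 gives 2063-11-17.
November 2063 has 30 days; 13 remain after the 17th, so 14 days reach 2063-12-01.
Advancing 26 more days within December lands on 2063-12-27.

2063-12-27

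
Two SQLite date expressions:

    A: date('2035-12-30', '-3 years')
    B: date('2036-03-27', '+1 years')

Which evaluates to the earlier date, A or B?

A

A = 2032-12-30.
B = 2037-03-27.
A is earlier.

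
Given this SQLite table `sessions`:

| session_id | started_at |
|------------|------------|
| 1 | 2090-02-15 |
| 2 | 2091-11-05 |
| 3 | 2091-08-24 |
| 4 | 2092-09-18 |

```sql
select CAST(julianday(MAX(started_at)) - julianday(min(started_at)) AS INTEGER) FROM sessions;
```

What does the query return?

946

MIN = 2090-02-15, MAX = 2092-09-18.
13 days remain in February 2090 after the 15th (28 − 15).
Full months from March 2090 through August 2092 contribute their day counts.
Then 18 days into September 2092.
Total: 13 + 31 + 30 + 31 + 30 + 31 + 31 + 30 + 31 + 30 + 31 + 31 + 28 + 31 + 30 + 31 + 30 + 31 + 31 + 30 + 31 + 30 + 31 + 31 + 29 + 31 + 30 + 31 + 30 + 31 + 31 + 18 = 946.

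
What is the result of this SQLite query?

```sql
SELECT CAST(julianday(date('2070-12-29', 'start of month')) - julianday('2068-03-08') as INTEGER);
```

998

`start of month` rewinds 2070-12-29 to 2070-12-01.
23 days remain in March 2068 after the 8th (31 − 8).
Full months from April 2068 through November 2070 contribute their day counts.
Then 1 day into December 2070.
Total: 23 + 30 + 31 + 30 + 31 + 31 + 30 + 31 + 30 + 31 + 31 + 28 + 31 + 30 + 31 + 30 + 31 + 31 + 30 + 31 + 30 + 31 + 31 + 28 + 31 + 30 + 31 + 30 + 31 + 31 + 30 + 31 + 30 + 1 = 998.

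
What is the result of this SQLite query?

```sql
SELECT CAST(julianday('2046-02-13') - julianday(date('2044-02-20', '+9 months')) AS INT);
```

450

Adding +9 months to 2044-02-20 gives 2044-11-20.
10 days remain in November 2044 after the 20th (30 − 20).
Full months from December 2044 through January 2046 contribute their day counts.
Then 13 days into February 2046.
Total: 10 + 31 + 31 + 28 + 31 + 30 + 31 + 30 + 31 + 31 + 30 + 31 + 30 + 31 + 31 + 13 = 450.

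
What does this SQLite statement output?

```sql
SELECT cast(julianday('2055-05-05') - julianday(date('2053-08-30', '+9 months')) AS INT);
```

340

Adding +9 months to 2053-08-30 gives 2054-05-30.
1 day remains in May 2054 after the 30th (31 − 30).
Full months from June 2054 through April 2055 contribute their day counts.
Then 5 days into May 2055.
Total: 1 + 30 + 31 + 31 + 30 + 31 + 30 + 31 + 31 + 28 + 31 + 30 + 5 = 340.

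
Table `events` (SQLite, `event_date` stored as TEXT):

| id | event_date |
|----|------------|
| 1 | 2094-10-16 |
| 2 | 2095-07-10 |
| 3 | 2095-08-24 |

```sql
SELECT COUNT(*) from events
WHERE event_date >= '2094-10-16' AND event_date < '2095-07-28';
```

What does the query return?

Rows in [2094-10-16, 2095-07-28): 2094-10-16, 2095-07-10 → 2 rows.

2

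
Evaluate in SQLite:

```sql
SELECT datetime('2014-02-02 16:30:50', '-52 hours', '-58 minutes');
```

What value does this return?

2014-01-31 11:32:50

-52 hours from 2014-02-02 16:30:50 is 2014-01-31 12:30:50 (crosses midnight).
-58 minutes from 2014-01-31 12:30:50 is 2014-01-31 11:32:50.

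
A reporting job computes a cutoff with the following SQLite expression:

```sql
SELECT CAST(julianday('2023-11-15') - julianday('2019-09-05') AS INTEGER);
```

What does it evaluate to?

1532

25 days remain in September 2019 after the 5th (30 − 5).
Full months from October 2019 through October 2023 contribute their day counts.
Then 15 days into November 2023.
Total: 25 + 31 + 30 + 31 + 31 + 29 + 31 + 30 + 31 + 30 + 31 + 31 + 30 + 31 + 30 + 31 + 31 + 28 + 31 + 30 + 31 + 30 + 31 + 31 + 30 + 31 + 30 + 31 + 31 + 28 + 31 + 30 + 31 + 30 + 31 + 31 + 30 + 31 + 30 + 31 + 31 + 28 + 31 + 30 + 31 + 30 + 31 + 31 + 30 + 31 + 15 = 1532.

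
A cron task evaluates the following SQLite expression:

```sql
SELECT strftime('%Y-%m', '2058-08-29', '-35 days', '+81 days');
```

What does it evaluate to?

2058-10

First apply '-35 days', '+81 days': 2058-08-29 → 2058-10-14.
`%Y-%m` extracts the year-month: 2058-10.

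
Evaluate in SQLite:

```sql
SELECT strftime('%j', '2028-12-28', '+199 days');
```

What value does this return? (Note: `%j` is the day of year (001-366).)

First apply '+199 days': 2028-12-28 → 2029-07-15.
Day-of-year for 2029-07-15: days since 2029-01-01 inclusive = 196, zero-padded to 196.

196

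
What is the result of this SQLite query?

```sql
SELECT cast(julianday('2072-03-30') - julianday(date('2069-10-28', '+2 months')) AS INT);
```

823

Adding +2 months to 2069-10-28 gives 2069-12-28.
3 days remain in December 2069 after the 28th (31 − 28).
Full months from January 2070 through February 2072 contribute their day counts.
Then 30 days into March 2072.
Total: 3 + 31 + 28 + 31 + 30 + 31 + 30 + 31 + 31 + 30 + 31 + 30 + 31 + 31 + 28 + 31 + 30 + 31 + 30 + 31 + 31 + 30 + 31 + 30 + 31 + 31 + 29 + 30 = 823.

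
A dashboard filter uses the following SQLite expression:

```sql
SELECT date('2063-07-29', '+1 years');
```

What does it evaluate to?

Adding +1 year to 2063-07-29 gives 2064-07-29.

2064-07-29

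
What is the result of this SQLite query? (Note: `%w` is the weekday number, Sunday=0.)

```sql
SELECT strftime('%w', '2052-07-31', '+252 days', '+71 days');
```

4

First apply '+252 days', '+71 days': 2052-07-31 → 2053-06-19.
2053-06-19 is a Thursday; with Sunday=0 that is 4.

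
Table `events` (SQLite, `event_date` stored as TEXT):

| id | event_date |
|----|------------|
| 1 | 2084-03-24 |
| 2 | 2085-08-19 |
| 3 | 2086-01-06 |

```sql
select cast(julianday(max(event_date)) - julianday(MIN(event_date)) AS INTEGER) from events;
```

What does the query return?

653

MIN = 2084-03-24, MAX = 2086-01-06.
7 days remain in March 2084 after the 24th (31 − 24).
Full months from April 2084 through December 2085 contribute their day counts.
Then 6 days into January 2086.
Total: 7 + 30 + 31 + 30 + 31 + 31 + 30 + 31 + 30 + 31 + 31 + 28 + 31 + 30 + 31 + 30 + 31 + 31 + 30 + 31 + 30 + 31 + 6 = 653.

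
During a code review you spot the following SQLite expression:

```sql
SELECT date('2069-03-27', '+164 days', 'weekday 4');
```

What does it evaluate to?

Applying '+164 days' to 2069-03-27: counting 164 days forward gives 2069-09-07.
`weekday 4` advances to the next Thursday; 2069-09-07 is a Saturday, so it moves forward to 2069-09-12.

2069-09-12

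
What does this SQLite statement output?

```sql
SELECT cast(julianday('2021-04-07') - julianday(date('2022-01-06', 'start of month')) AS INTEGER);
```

`start of month` rewinds 2022-01-06 to 2022-01-01.
23 days remain in April 2021 after the 7th (30 − 7).
Full months from May 2021 through December 2021 contribute their day counts.
Then 1 day into January 2022.
Total: 23 + 31 + 30 + 31 + 31 + 30 + 31 + 30 + 31 + 1 = 269.
The subtraction is earlier − later, so the result is −269 → -269.

-269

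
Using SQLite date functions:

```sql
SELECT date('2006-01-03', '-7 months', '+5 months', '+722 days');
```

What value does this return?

2007-10-26

Adding -7 months to 2006-01-03 gives 2005-06-03.
Adding +5 months to 2005-06-03 gives 2005-11-03.
Applying '+722 days' to 2005-11-03: counting 722 days forward gives 2007-10-26.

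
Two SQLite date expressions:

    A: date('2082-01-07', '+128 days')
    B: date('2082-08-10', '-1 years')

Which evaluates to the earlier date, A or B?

B

A = 2082-05-15.
B = 2081-08-10.
B is earlier.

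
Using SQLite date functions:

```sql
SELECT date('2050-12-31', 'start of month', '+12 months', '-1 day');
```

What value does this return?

`start of month` rewinds 2050-12-31 to 2050-12-01.
Adding +12 months to 2050-12-01 gives 2051-12-01.
Going back 1 day from 2051-12-01 reaches 2051-11-30 (last day of November, 30 days).

2051-11-30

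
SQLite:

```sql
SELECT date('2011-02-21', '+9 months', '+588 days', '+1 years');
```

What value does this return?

2014-07-01

Adding +9 months to 2011-02-21 gives 2011-11-21.
Applying '+588 days' to 2011-11-21: counting 588 days forward gives 2013-07-01.
Adding +1 year to 2013-07-01 gives 2014-07-01.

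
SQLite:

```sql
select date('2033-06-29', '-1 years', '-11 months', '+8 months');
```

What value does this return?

2032-03-29

Adding -1 year to 2033-06-29 gives 2032-06-29.
Adding -11 months to 2032-06-29 gives 2031-07-29.
Adding +8 months to 2031-07-29 gives 2032-03-29.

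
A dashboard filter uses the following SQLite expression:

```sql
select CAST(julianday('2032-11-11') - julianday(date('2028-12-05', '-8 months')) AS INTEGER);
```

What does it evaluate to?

1681

Adding -8 months to 2028-12-05 gives 2028-04-05.
25 days remain in April 2028 after the 5th (30 − 5).
Full months from May 2028 through October 2032 contribute their day counts.
Then 11 days into November 2032.
Total: 25 + 31 + 30 + 31 + 31 + 30 + 31 + 30 + 31 + 31 + 28 + 31 + 30 + 31 + 30 + 31 + 31 + 30 + 31 + 30 + 31 + 31 + 28 + 31 + 30 + 31 + 30 + 31 + 31 + 30 + 31 + 30 + 31 + 31 + 28 + 31 + 30 + 31 + 30 + 31 + 31 + 30 + 31 + 30 + 31 + 31 + 29 + 31 + 30 + 31 + 30 + 31 + 31 + 30 + 31 + 11 = 1681.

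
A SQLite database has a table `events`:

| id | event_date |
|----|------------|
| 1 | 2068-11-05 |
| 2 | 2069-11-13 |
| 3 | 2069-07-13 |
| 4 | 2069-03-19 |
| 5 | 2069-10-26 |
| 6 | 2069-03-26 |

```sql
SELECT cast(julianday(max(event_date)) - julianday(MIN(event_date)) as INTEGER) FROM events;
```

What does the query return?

373

MIN = 2068-11-05, MAX = 2069-11-13.
25 days remain in November 2068 after the 5th (30 − 5).
Full months from December 2068 through October 2069 contribute their day counts.
Then 13 days into November 2069.
Total: 25 + 31 + 31 + 28 + 31 + 30 + 31 + 30 + 31 + 31 + 30 + 31 + 13 = 373.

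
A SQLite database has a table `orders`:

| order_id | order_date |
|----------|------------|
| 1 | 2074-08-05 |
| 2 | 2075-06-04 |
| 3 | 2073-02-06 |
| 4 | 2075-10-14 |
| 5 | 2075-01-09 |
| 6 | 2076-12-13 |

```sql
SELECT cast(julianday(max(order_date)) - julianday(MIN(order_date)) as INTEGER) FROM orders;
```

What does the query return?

1406

MIN = 2073-02-06, MAX = 2076-12-13.
22 days remain in February 2073 after the 6th (28 − 6).
Full months from March 2073 through November 2076 contribute their day counts.
Then 13 days into December 2076.
Total: 22 + 31 + 30 + 31 + 30 + 31 + 31 + 30 + 31 + 30 + 31 + 31 + 28 + 31 + 30 + 31 + 30 + 31 + 31 + 30 + 31 + 30 + 31 + 31 + 28 + 31 + 30 + 31 + 30 + 31 + 31 + 30 + 31 + 30 + 31 + 31 + 29 + 31 + 30 + 31 + 30 + 31 + 31 + 30 + 31 + 30 + 13 = 1406.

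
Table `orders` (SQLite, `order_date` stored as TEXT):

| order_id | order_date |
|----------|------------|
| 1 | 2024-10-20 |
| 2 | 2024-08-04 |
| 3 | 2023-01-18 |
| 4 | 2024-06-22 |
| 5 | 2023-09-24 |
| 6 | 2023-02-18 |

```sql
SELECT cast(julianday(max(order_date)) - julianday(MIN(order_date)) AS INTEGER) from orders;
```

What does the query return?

MIN = 2023-01-18, MAX = 2024-10-20.
13 days remain in January 2023 after the 18th (31 − 18).
Full months from February 2023 through September 2024 contribute their day counts.
Then 20 days into October 2024.
Total: 13 + 28 + 31 + 30 + 31 + 30 + 31 + 31 + 30 + 31 + 30 + 31 + 31 + 29 + 31 + 30 + 31 + 30 + 31 + 31 + 30 + 20 = 641.

641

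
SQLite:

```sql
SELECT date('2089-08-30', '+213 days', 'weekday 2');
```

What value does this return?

2090-04-04

Applying '+213 days' to 2089-08-30: counting 213 days forward gives 2090-03-31.
`weekday 2` advances to the next Tuesday; 2090-03-31 is a Friday, so it moves forward to 2090-04-04.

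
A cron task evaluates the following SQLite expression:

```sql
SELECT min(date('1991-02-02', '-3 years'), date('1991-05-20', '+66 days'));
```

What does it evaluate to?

1988-02-02

date('1991-02-02', '-3 years') → 1988-02-02.
date('1991-05-20', '+66 days') → 1991-07-25.
Earlier of the two is 1988-02-02.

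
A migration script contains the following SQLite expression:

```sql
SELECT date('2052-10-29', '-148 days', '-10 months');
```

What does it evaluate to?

Applying '-148 days' to 2052-10-29: counting 148 days back gives 2052-06-03.
Adding -10 months to 2052-06-03 gives 2051-08-03.

2051-08-03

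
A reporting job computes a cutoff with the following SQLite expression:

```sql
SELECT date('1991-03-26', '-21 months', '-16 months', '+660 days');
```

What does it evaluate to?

1989-12-17

Adding -21 months to 1991-03-26 gives 1989-06-26.
Adding -16 months to 1989-06-26 gives 1988-02-26.
Applying '+660 days' to 1988-02-26: counting 660 days forward gives 1989-12-17.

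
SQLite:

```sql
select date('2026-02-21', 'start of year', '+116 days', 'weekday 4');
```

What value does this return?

2026-04-30

`start of year` rewinds 2026-02-21 to 2026-01-01.
Applying '+116 days' to 2026-01-01: counting 116 days forward gives 2026-04-27.
`weekday 4` advances to the next Thursday; 2026-04-27 is a Monday, so it moves forward to 2026-04-30.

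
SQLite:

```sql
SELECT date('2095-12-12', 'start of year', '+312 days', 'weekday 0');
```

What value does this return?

2095-11-13

`start of year` rewinds 2095-12-12 to 2095-01-01.
Applying '+312 days' to 2095-01-01: counting 312 days forward gives 2095-11-09.
`weekday 0` advances to the next Sunday; 2095-11-09 is a Wednesday, so it moves forward to 2095-11-13.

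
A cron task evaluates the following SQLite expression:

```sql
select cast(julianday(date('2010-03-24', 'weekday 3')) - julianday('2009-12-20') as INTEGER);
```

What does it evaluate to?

94

`weekday 3` advances to the next Wednesday; 2010-03-24 is already a Wednesday, so it stays at 2010-03-24.
11 days remain in December 2009 after the 20th (31 − 20).
January 2010: 31 days.
February 2010: 28 days.
Then 24 days into March 2010.
Total: 11 + 31 + 28 + 24 = 94.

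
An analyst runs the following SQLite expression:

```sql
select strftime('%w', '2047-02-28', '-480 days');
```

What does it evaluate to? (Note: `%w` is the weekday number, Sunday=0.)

First apply '-480 days': 2047-02-28 → 2045-11-05.
2045-11-05 is a Sunday; with Sunday=0 that is 0.

0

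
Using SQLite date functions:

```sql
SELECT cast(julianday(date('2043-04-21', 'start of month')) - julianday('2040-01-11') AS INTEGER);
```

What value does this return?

1176

`start of month` rewinds 2043-04-21 to 2043-04-01.
20 days remain in January 2040 after the 11th (31 − 11).
Full months from February 2040 through March 2043 contribute their day counts.
Then 1 day into April 2043.
Total: 20 + 29 + 31 + 30 + 31 + 30 + 31 + 31 + 30 + 31 + 30 + 31 + 31 + 28 + 31 + 30 + 31 + 30 + 31 + 31 + 30 + 31 + 30 + 31 + 31 + 28 + 31 + 30 + 31 + 30 + 31 + 31 + 30 + 31 + 30 + 31 + 31 + 28 + 31 + 1 = 1176.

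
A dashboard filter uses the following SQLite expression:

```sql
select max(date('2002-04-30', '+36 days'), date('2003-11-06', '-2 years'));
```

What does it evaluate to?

date('2002-04-30', '+36 days') → 2002-06-05.
date('2003-11-06', '-2 years') → 2001-11-06.
Later of the two is 2002-06-05.

2002-06-05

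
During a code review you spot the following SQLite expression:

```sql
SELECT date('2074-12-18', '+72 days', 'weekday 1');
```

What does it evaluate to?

Applying '+72 days' to 2074-12-18: counting 72 days forward gives 2075-02-28.
`weekday 1` advances to the next Monday; 2075-02-28 is a Thursday, so it moves forward to 2075-03-04.

2075-03-04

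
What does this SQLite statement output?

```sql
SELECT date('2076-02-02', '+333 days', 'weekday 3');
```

2077-01-06

Applying '+333 days' to 2076-02-02: counting 333 days forward gives 2076-12-31.
`weekday 3` advances to the next Wednesday; 2076-12-31 is a Thursday, so it moves forward to 2077-01-06.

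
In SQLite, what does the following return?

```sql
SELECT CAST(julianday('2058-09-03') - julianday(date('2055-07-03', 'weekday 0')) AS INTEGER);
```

1157

`weekday 0` advances to the next Sunday; 2055-07-03 is a Saturday, so it moves forward to 2055-07-04.
27 days remain in July 2055 after the 4th (31 − 4).
Full months from August 2055 through August 2058 contribute their day counts.
Then 3 days into September 2058.
Total: 27 + 31 + 30 + 31 + 30 + 31 + 31 + 29 + 31 + 30 + 31 + 30 + 31 + 31 + 30 + 31 + 30 + 31 + 31 + 28 + 31 + 30 + 31 + 30 + 31 + 31 + 30 + 31 + 30 + 31 + 31 + 28 + 31 + 30 + 31 + 30 + 31 + 31 + 3 = 1157.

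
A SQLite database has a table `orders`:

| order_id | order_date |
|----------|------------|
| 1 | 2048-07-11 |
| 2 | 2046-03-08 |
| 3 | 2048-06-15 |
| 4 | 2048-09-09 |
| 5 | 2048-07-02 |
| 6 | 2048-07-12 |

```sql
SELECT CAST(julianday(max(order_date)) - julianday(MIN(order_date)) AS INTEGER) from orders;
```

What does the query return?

916

MIN = 2046-03-08, MAX = 2048-09-09.
23 days remain in March 2046 after the 8th (31 − 8).
Full months from April 2046 through August 2048 contribute their day counts.
Then 9 days into September 2048.
Total: 23 + 30 + 31 + 30 + 31 + 31 + 30 + 31 + 30 + 31 + 31 + 28 + 31 + 30 + 31 + 30 + 31 + 31 + 30 + 31 + 30 + 31 + 31 + 29 + 31 + 30 + 31 + 30 + 31 + 31 + 9 = 916.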